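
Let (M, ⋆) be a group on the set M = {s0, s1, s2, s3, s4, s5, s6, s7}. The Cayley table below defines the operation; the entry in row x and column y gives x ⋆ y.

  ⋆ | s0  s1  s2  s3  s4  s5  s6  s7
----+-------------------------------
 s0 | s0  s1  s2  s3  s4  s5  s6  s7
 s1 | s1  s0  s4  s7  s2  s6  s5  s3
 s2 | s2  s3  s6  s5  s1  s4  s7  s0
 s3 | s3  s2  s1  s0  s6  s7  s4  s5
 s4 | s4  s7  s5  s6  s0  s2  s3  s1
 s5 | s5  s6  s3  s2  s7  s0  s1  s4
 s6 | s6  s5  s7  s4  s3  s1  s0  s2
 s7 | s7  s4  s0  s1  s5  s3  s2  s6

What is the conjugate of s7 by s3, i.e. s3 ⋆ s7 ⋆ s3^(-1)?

s2

The identity is s0. In row s3, the entry s0 sits in column s3, so s3^(-1) = s3.
s3 ⋆ s7 = s5
s5 ⋆ s3 = s2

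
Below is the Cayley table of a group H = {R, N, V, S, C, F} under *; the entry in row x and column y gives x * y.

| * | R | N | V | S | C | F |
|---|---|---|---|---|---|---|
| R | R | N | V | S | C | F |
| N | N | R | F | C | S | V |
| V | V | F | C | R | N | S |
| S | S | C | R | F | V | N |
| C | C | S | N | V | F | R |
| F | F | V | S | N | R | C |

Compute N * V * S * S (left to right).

C

N * V = F
F * S = N
N * S = C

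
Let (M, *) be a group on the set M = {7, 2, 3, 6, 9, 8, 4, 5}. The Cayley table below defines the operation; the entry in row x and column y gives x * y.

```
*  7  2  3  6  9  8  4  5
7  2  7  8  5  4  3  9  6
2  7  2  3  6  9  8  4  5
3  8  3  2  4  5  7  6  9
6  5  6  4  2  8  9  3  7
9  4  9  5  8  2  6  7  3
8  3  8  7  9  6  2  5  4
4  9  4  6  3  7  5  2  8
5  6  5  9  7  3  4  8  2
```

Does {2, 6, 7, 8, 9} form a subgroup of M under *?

8 * 7 = 3, which is not in {2, 6, 7, 8, 9}.
The subset is not closed under *, so it is not a subgroup.
(Structurally, M here is isomorphic to the elementary abelian group (Z_2)^3.)

No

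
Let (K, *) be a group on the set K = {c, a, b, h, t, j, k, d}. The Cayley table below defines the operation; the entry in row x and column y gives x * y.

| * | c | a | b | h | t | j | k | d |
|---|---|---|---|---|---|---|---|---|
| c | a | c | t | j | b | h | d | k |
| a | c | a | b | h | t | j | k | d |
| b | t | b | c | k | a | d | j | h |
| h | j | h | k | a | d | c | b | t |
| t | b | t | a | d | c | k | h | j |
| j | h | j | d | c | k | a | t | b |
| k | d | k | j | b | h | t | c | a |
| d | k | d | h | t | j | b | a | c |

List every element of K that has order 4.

{b, d, k, t}

Identity is a. Compute the order of each non-identity element by repeated multiplication:
  c: c → a  (order 2)
  b: b → c → t → a  (order 4)
  h: h → a  (order 2)
  t: t → c → b → a  (order 4)
  j: j → a  (order 2)
  k: k → c → d → a  (order 4)
  d: d → c → k → a  (order 4)
Elements of order 4: {b, d, k, t}.
(Structurally, K here is isomorphic to Z_2 x Z_4.)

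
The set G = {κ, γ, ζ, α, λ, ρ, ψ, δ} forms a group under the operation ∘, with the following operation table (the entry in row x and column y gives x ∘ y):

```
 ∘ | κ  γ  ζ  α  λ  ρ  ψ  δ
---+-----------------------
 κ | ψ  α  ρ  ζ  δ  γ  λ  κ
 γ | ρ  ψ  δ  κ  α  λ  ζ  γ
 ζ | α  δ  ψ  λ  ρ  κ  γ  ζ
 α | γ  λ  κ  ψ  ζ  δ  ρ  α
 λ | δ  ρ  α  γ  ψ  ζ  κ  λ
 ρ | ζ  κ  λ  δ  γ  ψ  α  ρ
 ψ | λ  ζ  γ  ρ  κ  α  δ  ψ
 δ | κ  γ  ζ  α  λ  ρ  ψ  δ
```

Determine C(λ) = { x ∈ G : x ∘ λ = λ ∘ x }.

{δ, κ, λ, ψ}

Compare row λ with column λ entry by entry.
ψ ∘ λ = κ = λ ∘ ψ, so ψ commutes with λ.
γ ∘ λ = α but λ ∘ γ = ρ, so γ does not.
Collecting the elements that commute with λ: C(λ) = {δ, κ, λ, ψ}.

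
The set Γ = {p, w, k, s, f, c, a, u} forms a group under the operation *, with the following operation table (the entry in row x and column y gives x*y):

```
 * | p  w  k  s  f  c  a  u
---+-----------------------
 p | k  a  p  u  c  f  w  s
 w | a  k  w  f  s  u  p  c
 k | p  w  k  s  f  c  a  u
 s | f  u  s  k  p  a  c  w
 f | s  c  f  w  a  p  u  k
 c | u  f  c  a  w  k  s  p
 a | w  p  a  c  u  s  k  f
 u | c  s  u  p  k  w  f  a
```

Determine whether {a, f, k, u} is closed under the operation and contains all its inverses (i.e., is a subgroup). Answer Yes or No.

{a, f, k, u} contains the identity k.
Checking products: every product of two elements of {a, f, k, u} (read from the table) lies in {a, f, k, u}, so the set is closed.
In a finite group, a nonempty closed subset is a subgroup. So {a, f, k, u} ≤ Γ.

Yes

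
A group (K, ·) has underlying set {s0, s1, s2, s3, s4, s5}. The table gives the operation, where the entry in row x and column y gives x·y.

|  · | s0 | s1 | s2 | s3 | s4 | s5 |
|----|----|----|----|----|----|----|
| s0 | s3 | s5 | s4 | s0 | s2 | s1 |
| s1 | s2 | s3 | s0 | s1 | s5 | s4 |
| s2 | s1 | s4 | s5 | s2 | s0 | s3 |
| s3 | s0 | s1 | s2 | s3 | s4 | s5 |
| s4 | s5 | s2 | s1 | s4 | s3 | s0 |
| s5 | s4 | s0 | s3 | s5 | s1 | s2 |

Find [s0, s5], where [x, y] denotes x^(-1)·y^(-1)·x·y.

s2

Identity is s3; from the table s0^(-1) = s0 and s5^(-1) = s2.
s0·s2 = s4
s4·s0 = s5
s5·s5 = s2
(Structurally, K here is isomorphic to the symmetric group S_3.)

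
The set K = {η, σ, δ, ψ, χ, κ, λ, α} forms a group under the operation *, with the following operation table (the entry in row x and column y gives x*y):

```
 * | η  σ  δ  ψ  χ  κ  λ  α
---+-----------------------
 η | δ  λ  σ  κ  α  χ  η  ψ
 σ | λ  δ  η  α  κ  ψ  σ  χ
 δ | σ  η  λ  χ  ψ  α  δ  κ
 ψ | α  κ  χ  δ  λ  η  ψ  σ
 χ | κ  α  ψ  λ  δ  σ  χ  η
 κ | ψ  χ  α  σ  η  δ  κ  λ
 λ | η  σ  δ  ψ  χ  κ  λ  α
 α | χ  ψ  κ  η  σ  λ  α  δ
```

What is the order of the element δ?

2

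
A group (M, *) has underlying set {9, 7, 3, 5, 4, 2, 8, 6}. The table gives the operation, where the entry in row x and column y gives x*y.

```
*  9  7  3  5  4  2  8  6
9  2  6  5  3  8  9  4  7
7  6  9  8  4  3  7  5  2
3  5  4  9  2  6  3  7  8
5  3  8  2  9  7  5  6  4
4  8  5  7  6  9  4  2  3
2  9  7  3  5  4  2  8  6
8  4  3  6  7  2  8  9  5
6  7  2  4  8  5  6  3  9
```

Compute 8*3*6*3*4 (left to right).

8*3 = 6
6*6 = 9
9*3 = 5
5*4 = 7

7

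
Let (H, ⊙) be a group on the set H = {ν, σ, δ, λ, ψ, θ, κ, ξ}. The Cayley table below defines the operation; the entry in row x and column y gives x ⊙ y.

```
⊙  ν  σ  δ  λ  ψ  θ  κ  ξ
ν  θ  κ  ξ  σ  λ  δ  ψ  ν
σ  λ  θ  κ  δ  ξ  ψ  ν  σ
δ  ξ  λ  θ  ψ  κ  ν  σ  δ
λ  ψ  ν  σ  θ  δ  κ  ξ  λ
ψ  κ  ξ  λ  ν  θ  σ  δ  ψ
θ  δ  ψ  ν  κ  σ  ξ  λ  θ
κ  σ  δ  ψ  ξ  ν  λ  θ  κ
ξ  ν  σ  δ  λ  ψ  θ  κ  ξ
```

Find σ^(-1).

First locate the identity: row ξ matches the header, so ξ is the identity.
Scan row σ for ξ: σ ⊙ ψ = ξ. Hence σ^(-1) = ψ.

ψ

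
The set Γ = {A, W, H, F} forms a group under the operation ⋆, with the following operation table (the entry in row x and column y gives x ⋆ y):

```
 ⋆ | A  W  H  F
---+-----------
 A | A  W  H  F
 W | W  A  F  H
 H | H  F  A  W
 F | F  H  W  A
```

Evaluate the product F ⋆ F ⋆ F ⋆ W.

H

F ⋆ F = A
A ⋆ F = F
F ⋆ W = H
(Structurally, Γ here is isomorphic to the Klein four-group V_4.)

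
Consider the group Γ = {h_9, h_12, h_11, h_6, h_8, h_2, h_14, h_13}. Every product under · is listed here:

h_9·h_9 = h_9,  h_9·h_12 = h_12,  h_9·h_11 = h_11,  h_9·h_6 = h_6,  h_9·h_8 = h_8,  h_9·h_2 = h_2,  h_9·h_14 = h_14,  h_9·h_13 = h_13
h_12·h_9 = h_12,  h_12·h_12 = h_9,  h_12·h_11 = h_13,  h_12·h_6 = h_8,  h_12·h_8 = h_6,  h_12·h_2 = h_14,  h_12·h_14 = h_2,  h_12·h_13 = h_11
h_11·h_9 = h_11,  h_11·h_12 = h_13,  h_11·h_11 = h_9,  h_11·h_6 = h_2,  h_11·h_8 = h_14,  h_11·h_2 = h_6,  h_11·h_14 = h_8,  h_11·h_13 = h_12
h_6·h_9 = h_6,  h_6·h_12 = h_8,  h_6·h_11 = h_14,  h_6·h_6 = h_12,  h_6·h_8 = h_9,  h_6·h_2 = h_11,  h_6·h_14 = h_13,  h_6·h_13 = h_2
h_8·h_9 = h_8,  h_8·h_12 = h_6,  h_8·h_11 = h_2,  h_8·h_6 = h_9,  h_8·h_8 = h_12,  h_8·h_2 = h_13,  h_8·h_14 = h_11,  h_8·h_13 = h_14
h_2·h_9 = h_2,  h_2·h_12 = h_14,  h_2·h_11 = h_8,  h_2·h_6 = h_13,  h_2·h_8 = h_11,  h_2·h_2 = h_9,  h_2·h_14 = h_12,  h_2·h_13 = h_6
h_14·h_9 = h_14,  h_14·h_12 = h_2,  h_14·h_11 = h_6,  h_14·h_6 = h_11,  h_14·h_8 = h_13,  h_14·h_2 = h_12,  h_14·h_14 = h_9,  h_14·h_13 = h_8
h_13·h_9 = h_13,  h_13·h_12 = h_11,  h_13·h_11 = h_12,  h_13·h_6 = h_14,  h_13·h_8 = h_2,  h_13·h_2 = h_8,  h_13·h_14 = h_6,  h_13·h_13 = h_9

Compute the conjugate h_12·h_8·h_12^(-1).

The identity is h_9. In row h_12, the entry h_9 sits in column h_12, so h_12^(-1) = h_12.
h_12·h_8 = h_6
h_6·h_12 = h_8

h_8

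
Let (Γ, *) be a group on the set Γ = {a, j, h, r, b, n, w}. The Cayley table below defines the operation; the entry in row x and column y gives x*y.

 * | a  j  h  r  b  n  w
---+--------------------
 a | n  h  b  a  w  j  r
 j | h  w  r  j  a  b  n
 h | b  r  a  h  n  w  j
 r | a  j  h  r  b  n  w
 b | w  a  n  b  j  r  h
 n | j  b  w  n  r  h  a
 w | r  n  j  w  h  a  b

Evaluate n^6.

n^1 = n
n^2 = n*n = h
n^3 = h*n = w
n^4 = w*n = a
n^5 = a*n = j
n^6 = j*n = b
(Structurally, Γ here is isomorphic to the cyclic group Z_7.)

b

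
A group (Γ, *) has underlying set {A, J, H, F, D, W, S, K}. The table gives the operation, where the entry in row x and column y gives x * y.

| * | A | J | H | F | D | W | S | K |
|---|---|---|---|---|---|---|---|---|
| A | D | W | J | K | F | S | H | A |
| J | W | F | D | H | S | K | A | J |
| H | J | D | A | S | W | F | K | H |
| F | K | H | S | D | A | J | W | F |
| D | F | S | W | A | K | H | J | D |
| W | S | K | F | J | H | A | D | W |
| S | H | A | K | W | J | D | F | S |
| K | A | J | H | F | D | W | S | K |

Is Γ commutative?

Yes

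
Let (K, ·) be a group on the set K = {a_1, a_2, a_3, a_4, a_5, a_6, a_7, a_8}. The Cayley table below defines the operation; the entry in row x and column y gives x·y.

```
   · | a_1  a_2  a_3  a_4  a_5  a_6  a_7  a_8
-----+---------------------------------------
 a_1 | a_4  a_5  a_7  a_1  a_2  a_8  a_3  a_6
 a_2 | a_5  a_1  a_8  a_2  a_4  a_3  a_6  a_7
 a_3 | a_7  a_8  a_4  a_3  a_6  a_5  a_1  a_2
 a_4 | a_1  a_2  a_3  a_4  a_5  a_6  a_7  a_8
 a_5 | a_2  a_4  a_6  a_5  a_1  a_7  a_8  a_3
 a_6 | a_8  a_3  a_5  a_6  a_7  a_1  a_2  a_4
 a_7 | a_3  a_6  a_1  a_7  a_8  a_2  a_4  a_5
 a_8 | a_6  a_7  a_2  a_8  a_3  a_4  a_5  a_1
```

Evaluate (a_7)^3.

a_7

a_7^1 = a_7
a_7^2 = a_7·a_7 = a_4
a_7^3 = a_4·a_7 = a_7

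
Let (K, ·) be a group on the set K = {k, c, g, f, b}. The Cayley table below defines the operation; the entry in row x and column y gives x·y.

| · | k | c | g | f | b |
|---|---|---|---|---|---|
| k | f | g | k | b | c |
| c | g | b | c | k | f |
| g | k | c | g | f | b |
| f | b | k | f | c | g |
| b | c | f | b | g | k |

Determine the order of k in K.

5

The identity element is g (its row matches the header).
k^1 = k
k^2 = k·k = f
k^3 = f·k = b
k^4 = b·k = c
k^5 = c·k = g
The first power of k equal to the identity is k^5, so ord(k) = 5.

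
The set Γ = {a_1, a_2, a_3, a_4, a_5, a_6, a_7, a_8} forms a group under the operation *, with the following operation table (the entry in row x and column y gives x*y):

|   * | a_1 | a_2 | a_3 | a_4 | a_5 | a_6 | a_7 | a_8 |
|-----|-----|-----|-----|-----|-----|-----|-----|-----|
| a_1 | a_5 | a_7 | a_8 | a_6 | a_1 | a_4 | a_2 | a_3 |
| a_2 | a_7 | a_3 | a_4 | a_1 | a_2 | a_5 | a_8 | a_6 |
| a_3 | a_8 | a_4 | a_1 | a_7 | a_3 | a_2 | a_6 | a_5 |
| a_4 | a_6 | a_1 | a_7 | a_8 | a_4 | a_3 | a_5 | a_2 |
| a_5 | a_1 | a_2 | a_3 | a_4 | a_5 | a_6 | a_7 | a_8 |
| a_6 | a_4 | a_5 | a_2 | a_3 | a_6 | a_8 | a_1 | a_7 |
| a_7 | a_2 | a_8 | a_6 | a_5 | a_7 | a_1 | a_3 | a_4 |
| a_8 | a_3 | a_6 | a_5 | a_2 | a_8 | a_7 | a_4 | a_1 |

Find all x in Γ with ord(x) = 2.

Identity is a_5. Compute the order of each non-identity element by repeated multiplication:
  a_1: a_1 → a_5  (order 2)
  a_2: a_2 → a_3 → a_4 → a_1 → a_7 → a_8 → a_6 → a_5  (order 8)
  a_3: a_3 → a_1 → a_8 → a_5  (order 4)
  a_4: a_4 → a_8 → a_2 → a_1 → a_6 → a_3 → a_7 → a_5  (order 8)
  a_6: a_6 → a_8 → a_7 → a_1 → a_4 → a_3 → a_2 → a_5  (order 8)
  a_7: a_7 → a_3 → a_6 → a_1 → a_2 → a_8 → a_4 → a_5  (order 8)
  a_8: a_8 → a_1 → a_3 → a_5  (order 4)
Elements of order 2: {a_1}.

{a_1}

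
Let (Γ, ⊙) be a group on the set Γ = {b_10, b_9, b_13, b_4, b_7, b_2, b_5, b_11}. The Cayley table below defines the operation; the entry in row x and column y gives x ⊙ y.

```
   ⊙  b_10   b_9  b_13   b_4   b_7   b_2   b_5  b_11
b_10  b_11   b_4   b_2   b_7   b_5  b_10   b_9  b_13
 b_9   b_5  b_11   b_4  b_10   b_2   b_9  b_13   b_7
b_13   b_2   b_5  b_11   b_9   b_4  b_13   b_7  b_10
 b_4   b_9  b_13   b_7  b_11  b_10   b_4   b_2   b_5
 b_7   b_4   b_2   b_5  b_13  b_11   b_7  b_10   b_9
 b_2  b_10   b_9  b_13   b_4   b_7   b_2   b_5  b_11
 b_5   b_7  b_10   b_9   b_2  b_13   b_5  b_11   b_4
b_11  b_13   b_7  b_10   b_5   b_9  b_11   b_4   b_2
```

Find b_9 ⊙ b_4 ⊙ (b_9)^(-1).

b_5

The identity is b_2. In row b_9, the entry b_2 sits in column b_7, so b_9^(-1) = b_7.
b_9 ⊙ b_4 = b_10
b_10 ⊙ b_7 = b_5
(Structurally, Γ here is isomorphic to the quaternion group Q_8.)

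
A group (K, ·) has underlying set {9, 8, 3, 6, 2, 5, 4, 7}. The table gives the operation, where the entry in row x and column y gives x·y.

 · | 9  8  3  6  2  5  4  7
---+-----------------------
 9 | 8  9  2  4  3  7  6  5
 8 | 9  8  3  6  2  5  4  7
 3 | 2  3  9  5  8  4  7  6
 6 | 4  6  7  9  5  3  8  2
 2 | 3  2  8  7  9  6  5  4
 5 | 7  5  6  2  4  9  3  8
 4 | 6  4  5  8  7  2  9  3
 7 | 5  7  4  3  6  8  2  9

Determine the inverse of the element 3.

First locate the identity: row 8 matches the header, so 8 is the identity.
Scan row 3 for 8: 3·2 = 8. Hence 3^(-1) = 2.
(Structurally, K here is isomorphic to the quaternion group Q_8.)

2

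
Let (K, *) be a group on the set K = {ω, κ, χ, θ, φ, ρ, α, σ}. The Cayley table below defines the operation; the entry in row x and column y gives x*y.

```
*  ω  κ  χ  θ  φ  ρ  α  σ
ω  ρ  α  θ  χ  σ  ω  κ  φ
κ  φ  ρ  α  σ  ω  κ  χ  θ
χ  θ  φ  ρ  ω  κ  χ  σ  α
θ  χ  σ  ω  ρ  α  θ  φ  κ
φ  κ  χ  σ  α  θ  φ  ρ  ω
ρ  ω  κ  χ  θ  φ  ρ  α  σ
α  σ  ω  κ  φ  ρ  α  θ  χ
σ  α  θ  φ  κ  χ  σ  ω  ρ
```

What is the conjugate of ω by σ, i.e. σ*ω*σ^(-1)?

χ

The identity is ρ. In row σ, the entry ρ sits in column σ, so σ^(-1) = σ.
σ*ω = α
α*σ = χ
(Structurally, K here is isomorphic to the dihedral group D_4.)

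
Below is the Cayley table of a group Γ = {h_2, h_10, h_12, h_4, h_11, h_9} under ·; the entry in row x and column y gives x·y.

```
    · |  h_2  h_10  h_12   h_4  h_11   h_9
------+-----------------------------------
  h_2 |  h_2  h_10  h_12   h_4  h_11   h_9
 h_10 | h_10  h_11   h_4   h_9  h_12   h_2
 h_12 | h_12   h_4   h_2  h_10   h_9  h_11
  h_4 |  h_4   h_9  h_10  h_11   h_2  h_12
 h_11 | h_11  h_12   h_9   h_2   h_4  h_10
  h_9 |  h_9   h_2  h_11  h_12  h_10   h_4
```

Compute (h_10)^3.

h_10^1 = h_10
h_10^2 = h_10·h_10 = h_11
h_10^3 = h_11·h_10 = h_12

h_12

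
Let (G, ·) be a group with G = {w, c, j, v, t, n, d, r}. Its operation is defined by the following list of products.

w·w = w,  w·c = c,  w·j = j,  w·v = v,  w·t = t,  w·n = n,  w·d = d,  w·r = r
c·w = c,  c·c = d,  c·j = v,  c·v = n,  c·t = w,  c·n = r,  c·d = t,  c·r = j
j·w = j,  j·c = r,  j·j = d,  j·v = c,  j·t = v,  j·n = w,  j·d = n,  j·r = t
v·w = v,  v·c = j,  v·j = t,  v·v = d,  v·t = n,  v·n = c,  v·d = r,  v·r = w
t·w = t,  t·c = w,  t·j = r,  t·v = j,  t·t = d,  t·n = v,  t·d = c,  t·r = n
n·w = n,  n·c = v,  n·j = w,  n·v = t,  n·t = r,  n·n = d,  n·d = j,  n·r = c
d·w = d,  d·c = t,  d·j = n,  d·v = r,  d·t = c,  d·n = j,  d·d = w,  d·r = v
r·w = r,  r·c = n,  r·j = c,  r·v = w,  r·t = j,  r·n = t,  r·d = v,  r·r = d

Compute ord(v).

4

The identity element is w (its row matches the header).
v^1 = v
v^2 = v·v = d
v^3 = d·v = r
v^4 = r·v = w
The first power of v equal to the identity is v^4, so ord(v) = 4.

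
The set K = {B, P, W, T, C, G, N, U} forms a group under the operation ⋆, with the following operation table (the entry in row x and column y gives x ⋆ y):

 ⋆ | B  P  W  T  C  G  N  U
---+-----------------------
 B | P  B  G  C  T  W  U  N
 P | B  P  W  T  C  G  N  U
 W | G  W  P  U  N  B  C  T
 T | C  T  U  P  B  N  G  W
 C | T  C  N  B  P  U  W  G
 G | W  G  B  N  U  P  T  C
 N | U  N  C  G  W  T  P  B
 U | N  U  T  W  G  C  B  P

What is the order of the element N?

2

The identity element is P (its row matches the header).
N^1 = N
N^2 = N ⋆ N = P
The first power of N equal to the identity is N^2, so ord(N) = 2.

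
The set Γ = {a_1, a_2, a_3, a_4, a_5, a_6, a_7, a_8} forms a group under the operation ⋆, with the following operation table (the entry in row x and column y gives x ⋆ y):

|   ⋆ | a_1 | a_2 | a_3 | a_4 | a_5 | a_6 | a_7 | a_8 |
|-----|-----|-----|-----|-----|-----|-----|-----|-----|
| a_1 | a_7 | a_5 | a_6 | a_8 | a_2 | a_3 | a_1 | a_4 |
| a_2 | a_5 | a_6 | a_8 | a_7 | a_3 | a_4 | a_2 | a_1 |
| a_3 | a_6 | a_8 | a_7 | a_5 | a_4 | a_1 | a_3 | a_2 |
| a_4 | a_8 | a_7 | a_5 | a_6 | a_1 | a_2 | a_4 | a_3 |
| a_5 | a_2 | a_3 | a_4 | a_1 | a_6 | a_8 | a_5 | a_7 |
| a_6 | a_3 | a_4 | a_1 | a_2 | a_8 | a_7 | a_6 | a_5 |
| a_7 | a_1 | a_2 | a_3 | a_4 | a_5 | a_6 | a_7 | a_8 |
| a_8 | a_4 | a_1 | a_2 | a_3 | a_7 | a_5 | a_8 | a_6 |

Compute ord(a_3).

2

The identity element is a_7 (its row matches the header).
a_3^1 = a_3
a_3^2 = a_3 ⋆ a_3 = a_7
The first power of a_3 equal to the identity is a_3^2, so ord(a_3) = 2.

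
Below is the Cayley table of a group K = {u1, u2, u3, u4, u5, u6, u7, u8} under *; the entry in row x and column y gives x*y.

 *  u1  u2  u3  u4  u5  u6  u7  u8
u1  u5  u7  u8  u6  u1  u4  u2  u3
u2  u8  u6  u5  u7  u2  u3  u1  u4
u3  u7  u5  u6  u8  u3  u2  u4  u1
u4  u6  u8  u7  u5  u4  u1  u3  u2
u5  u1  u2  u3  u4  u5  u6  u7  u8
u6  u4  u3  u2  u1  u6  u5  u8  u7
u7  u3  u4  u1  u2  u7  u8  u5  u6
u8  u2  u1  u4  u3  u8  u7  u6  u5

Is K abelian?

u2*u4 = u7 but u4*u2 = u8.
Since u2 and u4 do not commute, K is not abelian.

No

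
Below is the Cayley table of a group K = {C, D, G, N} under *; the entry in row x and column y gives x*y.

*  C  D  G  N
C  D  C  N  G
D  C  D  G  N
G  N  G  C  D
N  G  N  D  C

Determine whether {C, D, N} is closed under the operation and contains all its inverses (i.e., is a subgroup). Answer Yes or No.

N*C = G, which is not in {C, D, N}.
The subset is not closed under *, so it is not a subgroup.

No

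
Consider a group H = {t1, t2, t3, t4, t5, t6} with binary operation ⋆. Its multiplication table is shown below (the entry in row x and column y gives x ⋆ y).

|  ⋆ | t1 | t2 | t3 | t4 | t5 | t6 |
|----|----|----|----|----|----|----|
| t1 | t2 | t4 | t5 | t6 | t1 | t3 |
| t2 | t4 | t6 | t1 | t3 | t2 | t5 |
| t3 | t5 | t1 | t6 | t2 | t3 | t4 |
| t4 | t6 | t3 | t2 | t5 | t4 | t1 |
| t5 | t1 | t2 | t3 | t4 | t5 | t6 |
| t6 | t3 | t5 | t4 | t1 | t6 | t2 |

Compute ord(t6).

3

The identity element is t5 (its row matches the header).
t6^1 = t6
t6^2 = t6 ⋆ t6 = t2
t6^3 = t2 ⋆ t6 = t5
The first power of t6 equal to the identity is t6^3, so ord(t6) = 3.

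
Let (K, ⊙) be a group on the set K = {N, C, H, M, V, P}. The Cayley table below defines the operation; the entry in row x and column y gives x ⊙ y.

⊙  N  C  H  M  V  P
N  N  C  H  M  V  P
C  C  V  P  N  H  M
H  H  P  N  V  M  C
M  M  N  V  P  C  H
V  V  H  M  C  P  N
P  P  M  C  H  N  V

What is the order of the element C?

6

The identity element is N (its row matches the header).
C^1 = C
C^2 = C ⊙ C = V
C^3 = V ⊙ C = H
C^4 = H ⊙ C = P
C^5 = P ⊙ C = M
C^6 = M ⊙ C = N
The first power of C equal to the identity is C^6, so ord(C) = 6.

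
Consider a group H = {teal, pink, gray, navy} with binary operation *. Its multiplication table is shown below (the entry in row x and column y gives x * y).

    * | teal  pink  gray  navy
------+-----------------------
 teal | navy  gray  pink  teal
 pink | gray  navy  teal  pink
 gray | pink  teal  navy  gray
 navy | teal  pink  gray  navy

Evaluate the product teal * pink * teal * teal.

teal * pink = gray
gray * teal = pink
pink * teal = gray
(Structurally, H here is isomorphic to the Klein four-group V_4.)

gray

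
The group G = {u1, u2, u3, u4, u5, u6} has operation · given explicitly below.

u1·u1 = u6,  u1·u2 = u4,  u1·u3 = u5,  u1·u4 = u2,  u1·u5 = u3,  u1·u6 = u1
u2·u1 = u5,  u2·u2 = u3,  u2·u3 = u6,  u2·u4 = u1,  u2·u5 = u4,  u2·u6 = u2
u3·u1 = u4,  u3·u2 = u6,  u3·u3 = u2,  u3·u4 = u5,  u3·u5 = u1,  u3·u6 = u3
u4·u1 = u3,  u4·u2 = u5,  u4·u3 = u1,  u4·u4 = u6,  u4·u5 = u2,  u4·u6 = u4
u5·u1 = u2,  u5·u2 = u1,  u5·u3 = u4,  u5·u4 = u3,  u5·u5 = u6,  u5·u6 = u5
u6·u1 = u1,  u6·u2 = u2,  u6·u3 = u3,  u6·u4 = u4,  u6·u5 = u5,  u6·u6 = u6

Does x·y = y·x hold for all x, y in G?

u3·u4 = u5 but u4·u3 = u1.
Since u3 and u4 do not commute, G is not abelian.

No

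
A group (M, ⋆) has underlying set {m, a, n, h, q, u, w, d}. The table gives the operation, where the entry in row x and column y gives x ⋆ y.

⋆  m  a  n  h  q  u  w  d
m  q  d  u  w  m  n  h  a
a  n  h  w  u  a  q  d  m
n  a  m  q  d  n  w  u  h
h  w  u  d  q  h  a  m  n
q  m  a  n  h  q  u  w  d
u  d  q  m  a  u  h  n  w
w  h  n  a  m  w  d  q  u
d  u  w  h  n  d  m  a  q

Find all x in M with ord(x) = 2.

{d, h, m, n, w}

Identity is q. Compute the order of each non-identity element by repeated multiplication:
  m: m → q  (order 2)
  a: a → h → u → q  (order 4)
  n: n → q  (order 2)
  h: h → q  (order 2)
  u: u → h → a → q  (order 4)
  w: w → q  (order 2)
  d: d → q  (order 2)
Elements of order 2: {d, h, m, n, w}.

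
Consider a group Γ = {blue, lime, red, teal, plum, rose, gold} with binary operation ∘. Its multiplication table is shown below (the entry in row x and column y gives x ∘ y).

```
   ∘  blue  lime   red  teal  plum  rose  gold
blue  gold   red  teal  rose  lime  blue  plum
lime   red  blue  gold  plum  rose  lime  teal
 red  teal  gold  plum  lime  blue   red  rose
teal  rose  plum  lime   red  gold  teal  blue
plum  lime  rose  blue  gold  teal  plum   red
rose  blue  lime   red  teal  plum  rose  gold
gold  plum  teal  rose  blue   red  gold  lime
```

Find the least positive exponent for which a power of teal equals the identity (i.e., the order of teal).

7

The identity element is rose (its row matches the header).
teal^1 = teal
teal^2 = teal ∘ teal = red
teal^3 = red ∘ teal = lime
teal^4 = lime ∘ teal = plum
teal^5 = plum ∘ teal = gold
teal^6 = gold ∘ teal = blue
teal^7 = blue ∘ teal = rose
The first power of teal equal to the identity is teal^7, so ord(teal) = 7.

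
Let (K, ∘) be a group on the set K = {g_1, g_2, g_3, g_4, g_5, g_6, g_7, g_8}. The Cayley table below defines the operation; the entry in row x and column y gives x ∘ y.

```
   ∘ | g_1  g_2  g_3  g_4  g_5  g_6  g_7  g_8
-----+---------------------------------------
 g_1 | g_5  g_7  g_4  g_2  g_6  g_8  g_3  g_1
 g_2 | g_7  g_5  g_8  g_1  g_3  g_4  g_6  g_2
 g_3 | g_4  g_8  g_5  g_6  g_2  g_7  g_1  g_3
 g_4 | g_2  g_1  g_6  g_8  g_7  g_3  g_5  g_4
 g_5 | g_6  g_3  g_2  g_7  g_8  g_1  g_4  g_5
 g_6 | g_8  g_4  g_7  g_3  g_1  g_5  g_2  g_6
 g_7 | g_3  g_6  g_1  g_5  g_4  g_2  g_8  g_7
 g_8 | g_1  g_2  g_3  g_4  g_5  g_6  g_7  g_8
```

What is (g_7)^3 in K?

g_7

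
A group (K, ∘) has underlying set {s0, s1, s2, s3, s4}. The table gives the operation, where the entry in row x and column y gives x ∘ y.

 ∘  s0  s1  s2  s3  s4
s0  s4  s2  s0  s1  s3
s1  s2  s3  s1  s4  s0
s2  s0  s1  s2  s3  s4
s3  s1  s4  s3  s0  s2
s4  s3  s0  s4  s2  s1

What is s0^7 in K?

s4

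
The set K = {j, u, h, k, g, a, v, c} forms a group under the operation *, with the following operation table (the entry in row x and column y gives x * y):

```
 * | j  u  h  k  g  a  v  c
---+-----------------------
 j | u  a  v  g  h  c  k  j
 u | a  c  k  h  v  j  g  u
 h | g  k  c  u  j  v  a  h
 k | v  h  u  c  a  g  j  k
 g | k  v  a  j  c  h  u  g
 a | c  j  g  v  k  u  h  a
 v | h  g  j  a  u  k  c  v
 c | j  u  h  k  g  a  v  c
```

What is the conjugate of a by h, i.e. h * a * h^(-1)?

The identity is c. In row h, the entry c sits in column h, so h^(-1) = h.
h * a = v
v * h = j

j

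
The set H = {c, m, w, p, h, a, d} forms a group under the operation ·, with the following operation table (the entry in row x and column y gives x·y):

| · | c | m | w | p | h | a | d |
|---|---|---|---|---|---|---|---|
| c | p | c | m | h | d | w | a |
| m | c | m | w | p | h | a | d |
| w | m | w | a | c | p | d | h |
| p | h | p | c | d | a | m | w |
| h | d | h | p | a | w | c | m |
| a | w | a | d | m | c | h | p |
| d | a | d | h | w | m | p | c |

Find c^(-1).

First locate the identity: row m matches the header, so m is the identity.
Scan row c for m: c·w = m. Hence c^(-1) = w.

w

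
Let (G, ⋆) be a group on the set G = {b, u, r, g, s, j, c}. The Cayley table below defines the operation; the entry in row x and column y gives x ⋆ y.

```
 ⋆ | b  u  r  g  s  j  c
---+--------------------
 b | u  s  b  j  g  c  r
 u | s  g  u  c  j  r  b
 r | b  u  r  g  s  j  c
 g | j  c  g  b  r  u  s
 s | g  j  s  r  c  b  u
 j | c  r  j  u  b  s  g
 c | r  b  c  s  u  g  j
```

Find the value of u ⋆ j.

Read row u, column j: u ⋆ j = r.

r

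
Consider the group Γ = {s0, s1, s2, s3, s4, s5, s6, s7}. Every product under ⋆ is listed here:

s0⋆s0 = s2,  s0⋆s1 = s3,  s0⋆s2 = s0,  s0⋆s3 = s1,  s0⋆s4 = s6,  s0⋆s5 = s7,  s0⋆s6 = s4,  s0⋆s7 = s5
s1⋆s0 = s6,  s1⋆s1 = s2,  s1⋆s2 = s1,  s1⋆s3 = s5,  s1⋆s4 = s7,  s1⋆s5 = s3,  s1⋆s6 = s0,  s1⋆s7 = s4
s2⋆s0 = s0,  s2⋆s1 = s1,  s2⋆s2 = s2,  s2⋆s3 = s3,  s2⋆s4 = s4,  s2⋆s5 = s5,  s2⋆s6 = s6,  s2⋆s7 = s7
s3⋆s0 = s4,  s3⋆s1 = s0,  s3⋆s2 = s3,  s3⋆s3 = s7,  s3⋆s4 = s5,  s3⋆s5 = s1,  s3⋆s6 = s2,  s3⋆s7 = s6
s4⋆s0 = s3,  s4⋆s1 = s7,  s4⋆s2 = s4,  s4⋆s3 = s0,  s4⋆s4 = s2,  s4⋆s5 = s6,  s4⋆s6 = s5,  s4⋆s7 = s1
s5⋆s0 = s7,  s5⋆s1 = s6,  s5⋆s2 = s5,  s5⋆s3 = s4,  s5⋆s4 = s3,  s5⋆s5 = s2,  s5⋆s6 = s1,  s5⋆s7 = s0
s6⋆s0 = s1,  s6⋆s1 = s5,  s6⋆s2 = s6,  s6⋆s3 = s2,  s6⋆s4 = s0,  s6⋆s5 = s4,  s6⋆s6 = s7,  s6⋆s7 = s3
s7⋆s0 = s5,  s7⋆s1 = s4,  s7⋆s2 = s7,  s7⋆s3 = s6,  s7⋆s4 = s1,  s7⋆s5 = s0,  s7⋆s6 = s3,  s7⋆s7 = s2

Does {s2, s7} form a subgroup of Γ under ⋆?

{s2, s7} contains the identity s2.
Checking products: every product of two elements of {s2, s7} (read from the table) lies in {s2, s7}, so the set is closed.
In a finite group, a nonempty closed subset is a subgroup. So {s2, s7} ≤ Γ.

Yes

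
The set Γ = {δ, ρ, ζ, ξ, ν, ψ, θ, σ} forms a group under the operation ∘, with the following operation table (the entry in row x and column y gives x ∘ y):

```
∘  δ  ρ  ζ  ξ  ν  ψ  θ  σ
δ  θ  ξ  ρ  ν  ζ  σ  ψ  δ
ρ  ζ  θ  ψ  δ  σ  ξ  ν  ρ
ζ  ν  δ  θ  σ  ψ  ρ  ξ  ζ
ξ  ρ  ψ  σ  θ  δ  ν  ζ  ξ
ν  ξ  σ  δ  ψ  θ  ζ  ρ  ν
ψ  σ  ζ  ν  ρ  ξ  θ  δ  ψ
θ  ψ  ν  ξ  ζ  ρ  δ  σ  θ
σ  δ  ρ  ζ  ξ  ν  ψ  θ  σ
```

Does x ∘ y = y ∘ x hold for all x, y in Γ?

ξ ∘ ρ = ψ but ρ ∘ ξ = δ.
Since ξ and ρ do not commute, Γ is not abelian.

No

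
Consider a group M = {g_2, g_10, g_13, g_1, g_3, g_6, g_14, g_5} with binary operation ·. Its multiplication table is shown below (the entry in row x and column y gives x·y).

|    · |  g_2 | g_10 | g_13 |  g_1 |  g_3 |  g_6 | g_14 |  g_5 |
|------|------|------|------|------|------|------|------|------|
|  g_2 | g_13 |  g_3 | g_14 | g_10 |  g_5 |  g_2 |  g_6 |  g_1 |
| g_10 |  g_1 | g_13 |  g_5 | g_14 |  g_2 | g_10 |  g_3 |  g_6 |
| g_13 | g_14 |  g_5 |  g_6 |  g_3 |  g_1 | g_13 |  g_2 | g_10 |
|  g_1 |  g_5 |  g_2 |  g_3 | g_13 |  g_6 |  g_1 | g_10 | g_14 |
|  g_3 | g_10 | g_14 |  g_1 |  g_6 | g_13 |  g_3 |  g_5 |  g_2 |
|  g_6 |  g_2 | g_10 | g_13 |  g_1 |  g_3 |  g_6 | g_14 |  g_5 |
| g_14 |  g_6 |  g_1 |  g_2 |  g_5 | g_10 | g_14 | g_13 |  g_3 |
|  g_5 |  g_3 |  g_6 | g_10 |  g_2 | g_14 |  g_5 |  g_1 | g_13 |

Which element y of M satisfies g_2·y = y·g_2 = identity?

g_14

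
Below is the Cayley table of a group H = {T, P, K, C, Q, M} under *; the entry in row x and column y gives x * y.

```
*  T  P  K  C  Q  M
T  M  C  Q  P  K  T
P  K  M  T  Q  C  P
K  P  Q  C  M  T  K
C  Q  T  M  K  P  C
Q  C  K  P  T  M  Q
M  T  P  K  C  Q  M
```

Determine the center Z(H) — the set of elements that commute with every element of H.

An element z is central iff its row equals its column in the table.
For P: P * K = T ≠ Q = K * P, so P ∉ Z.
Checking each element this way leaves Z(H) = {M}.

{M}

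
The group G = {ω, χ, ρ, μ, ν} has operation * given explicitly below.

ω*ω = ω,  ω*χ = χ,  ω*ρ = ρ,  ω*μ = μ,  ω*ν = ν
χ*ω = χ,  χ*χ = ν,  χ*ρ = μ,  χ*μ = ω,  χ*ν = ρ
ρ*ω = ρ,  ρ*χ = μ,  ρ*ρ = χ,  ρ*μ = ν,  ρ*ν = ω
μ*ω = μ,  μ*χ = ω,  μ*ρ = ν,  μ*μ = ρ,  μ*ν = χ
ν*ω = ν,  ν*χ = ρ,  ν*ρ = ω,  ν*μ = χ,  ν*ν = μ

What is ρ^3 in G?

ρ^1 = ρ
ρ^2 = ρ*ρ = χ
ρ^3 = χ*ρ = μ

μ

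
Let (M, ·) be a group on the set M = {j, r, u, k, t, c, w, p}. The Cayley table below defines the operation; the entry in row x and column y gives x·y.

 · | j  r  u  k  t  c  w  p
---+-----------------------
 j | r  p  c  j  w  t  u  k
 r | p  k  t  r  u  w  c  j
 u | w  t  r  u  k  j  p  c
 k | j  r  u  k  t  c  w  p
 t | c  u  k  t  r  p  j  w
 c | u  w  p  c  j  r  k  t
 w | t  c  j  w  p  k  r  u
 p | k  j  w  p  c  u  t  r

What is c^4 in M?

k

c^1 = c
c^2 = c·c = r
c^3 = r·c = w
c^4 = w·c = k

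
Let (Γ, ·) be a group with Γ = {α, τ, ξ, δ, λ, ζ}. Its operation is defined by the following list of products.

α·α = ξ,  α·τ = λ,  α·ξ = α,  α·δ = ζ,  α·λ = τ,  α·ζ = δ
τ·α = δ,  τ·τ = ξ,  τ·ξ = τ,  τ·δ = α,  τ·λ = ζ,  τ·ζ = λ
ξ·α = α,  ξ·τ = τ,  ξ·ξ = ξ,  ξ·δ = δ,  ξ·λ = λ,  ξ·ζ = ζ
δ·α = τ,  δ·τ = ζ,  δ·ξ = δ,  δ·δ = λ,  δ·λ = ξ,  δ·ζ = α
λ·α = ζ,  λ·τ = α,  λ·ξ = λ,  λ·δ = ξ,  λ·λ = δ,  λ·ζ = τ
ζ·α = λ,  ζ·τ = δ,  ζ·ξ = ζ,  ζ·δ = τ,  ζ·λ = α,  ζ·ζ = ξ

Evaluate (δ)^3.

ξ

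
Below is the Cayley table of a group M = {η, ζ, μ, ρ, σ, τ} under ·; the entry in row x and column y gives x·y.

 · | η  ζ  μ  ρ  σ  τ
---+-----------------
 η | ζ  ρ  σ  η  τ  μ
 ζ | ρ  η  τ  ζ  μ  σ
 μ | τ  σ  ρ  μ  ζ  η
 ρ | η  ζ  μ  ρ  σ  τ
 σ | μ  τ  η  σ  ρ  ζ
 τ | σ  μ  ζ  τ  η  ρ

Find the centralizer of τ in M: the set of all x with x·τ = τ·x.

{ρ, τ}

Compare row τ with column τ entry by entry.
μ·τ = η but τ·μ = ζ, so μ does not.
Collecting the elements that commute with τ: C(τ) = {ρ, τ}.
(Structurally, M here is isomorphic to the symmetric group S_3.)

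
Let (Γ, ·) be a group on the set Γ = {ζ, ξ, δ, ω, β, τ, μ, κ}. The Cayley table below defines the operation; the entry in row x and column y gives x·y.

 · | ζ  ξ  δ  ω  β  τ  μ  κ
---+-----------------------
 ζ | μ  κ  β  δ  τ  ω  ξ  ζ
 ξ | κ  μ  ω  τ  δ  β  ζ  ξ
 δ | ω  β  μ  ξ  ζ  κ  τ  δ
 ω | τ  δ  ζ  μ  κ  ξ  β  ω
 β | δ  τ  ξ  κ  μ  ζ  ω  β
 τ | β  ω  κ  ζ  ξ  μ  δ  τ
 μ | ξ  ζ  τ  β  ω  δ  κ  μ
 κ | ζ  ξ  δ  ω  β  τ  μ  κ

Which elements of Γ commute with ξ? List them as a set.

{ζ, κ, μ, ξ}

Compare row ξ with column ξ entry by entry.
ζ·ξ = κ = ξ·ζ, so ζ commutes with ξ.
β·ξ = τ but ξ·β = δ, so β does not.
Collecting the elements that commute with ξ: C(ξ) = {ζ, κ, μ, ξ}.
(Structurally, Γ here is isomorphic to the quaternion group Q_8.)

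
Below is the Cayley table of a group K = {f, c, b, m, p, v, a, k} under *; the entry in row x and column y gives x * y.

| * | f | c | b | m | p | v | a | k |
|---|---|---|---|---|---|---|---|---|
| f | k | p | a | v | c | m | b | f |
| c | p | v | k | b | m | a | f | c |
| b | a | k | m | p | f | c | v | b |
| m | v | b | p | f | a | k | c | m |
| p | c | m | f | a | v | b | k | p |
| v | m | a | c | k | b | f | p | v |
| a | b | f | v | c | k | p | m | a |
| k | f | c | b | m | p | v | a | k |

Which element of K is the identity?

The identity e satisfies e * x = x for all x, so its row in the table reproduces the column headers.
Row k reads: f, c, b, m, p, v, a, k — exactly the header order. So k is the identity.
(Structurally, K here is isomorphic to the cyclic group Z_8.)

k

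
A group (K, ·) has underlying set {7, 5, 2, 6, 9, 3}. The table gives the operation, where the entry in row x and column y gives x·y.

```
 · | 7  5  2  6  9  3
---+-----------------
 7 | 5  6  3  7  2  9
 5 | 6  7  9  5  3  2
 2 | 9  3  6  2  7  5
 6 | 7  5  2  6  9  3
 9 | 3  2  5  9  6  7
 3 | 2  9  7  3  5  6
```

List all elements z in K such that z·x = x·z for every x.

An element z is central iff its row equals its column in the table.
For 3: 3·5 = 9 ≠ 2 = 5·3, so 3 ∉ Z.
Checking each element this way leaves Z(K) = {6}.
(Structurally, K here is isomorphic to the symmetric group S_3.)

{6}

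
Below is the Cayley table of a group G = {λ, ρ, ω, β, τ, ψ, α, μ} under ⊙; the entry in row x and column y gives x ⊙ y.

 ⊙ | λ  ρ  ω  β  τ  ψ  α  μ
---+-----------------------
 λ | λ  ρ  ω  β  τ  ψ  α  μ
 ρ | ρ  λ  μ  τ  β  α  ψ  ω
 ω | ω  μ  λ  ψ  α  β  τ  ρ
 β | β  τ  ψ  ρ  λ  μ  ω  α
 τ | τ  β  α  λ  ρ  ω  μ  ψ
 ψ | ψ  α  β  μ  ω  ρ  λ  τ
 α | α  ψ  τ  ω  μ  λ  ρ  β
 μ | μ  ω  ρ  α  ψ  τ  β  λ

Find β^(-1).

First locate the identity: row λ matches the header, so λ is the identity.
Scan row β for λ: β ⊙ τ = λ. Hence β^(-1) = τ.
(Structurally, G here is isomorphic to Z_2 x Z_4.)

τ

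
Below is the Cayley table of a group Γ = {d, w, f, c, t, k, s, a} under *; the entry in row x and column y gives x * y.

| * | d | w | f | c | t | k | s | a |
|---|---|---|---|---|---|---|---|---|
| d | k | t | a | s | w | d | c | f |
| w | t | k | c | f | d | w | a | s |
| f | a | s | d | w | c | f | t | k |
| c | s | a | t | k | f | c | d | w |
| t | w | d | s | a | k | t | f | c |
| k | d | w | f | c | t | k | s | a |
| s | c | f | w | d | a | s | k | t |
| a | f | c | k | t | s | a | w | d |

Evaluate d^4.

d^1 = d
d^2 = d * d = k
d^3 = k * d = d
d^4 = d * d = k

k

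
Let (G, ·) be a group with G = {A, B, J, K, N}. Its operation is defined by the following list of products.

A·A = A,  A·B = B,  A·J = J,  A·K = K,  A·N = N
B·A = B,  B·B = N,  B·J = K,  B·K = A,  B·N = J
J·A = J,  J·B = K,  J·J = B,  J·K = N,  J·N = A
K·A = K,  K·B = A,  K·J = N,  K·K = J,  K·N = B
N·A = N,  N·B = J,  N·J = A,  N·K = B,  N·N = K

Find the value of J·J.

B

Read row J, column J: J·J = B.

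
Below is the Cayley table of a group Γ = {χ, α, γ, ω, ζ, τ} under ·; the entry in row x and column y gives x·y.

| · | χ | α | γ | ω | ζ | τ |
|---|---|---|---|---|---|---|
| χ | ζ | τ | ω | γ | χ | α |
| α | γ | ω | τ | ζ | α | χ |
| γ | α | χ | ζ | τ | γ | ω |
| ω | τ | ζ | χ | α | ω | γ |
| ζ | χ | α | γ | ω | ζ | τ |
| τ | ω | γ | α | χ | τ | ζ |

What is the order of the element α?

The identity element is ζ (its row matches the header).
α^1 = α
α^2 = α·α = ω
α^3 = ω·α = ζ
The first power of α equal to the identity is α^3, so ord(α) = 3.

3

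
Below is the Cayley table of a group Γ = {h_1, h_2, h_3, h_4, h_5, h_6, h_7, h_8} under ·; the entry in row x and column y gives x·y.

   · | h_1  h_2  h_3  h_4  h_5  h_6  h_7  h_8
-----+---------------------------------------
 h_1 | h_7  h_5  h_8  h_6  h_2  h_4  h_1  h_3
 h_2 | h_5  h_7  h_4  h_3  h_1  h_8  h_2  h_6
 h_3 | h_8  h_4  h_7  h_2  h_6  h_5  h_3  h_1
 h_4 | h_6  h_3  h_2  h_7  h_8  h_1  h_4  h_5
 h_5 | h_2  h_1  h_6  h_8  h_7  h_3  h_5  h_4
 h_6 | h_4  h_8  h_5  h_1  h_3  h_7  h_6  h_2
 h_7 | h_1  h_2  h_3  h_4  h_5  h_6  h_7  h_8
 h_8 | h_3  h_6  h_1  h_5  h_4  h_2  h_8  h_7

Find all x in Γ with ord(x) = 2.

{h_1, h_2, h_3, h_4, h_5, h_6, h_8}

Identity is h_7. Compute the order of each non-identity element by repeated multiplication:
  h_1: h_1 → h_7  (order 2)
  h_2: h_2 → h_7  (order 2)
  h_3: h_3 → h_7  (order 2)
  h_4: h_4 → h_7  (order 2)
  h_5: h_5 → h_7  (order 2)
  h_6: h_6 → h_7  (order 2)
  h_8: h_8 → h_7  (order 2)
Elements of order 2: {h_1, h_2, h_3, h_4, h_5, h_6, h_8}.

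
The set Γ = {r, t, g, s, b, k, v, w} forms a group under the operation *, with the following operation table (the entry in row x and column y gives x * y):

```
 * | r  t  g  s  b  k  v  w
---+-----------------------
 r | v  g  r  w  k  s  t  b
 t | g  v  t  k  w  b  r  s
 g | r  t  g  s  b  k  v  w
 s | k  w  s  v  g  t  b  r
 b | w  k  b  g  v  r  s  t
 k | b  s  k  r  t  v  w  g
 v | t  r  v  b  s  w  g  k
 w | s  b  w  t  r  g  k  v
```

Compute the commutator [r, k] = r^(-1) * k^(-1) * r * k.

Identity is g; from the table r^(-1) = t and k^(-1) = w.
t * w = s
s * r = k
k * k = v

v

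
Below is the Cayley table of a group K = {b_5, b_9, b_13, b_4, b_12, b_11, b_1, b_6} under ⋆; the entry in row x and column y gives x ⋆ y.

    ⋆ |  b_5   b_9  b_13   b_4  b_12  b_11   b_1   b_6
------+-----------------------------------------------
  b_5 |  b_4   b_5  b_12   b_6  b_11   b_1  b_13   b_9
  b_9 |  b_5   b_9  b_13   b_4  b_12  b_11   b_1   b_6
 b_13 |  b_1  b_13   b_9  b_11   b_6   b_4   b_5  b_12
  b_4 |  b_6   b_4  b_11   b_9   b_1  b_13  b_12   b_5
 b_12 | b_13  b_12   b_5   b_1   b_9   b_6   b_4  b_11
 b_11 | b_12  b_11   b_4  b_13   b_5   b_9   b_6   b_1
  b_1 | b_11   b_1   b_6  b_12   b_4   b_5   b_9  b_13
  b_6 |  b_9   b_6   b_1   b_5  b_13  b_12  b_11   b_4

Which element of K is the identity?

The identity e satisfies e ⋆ x = x for all x, so its row in the table reproduces the column headers.
Row b_9 reads: b_5, b_9, b_13, b_4, b_12, b_11, b_1, b_6 — exactly the header order. So b_9 is the identity.

b_9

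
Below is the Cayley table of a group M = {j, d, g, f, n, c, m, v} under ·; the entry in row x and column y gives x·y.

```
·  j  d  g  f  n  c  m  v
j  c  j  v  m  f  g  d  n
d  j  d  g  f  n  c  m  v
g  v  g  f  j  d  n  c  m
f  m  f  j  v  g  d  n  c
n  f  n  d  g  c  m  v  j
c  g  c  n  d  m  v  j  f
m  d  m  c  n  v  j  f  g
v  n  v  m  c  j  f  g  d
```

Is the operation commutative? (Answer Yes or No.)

Check whether the table is symmetric across its main diagonal.
Every entry (row x, col y) equals the entry (row y, col x), so M is abelian.

Yes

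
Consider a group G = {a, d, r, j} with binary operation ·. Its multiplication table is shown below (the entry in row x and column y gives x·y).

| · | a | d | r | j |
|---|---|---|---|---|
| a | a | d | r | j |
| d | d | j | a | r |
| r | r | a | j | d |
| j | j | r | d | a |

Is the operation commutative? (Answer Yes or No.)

Yes

Check whether the table is symmetric across its main diagonal.
Every entry (row x, col y) equals the entry (row y, col x), so G is abelian.
(In fact G ≅ the cyclic group Z_4.)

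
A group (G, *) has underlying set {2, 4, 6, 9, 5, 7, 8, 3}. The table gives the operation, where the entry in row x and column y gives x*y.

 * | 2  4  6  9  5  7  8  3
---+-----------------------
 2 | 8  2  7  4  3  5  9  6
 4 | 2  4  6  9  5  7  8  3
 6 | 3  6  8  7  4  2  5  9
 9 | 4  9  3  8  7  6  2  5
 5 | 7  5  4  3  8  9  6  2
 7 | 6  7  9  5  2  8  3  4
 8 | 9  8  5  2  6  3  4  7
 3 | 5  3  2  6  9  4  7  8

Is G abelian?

No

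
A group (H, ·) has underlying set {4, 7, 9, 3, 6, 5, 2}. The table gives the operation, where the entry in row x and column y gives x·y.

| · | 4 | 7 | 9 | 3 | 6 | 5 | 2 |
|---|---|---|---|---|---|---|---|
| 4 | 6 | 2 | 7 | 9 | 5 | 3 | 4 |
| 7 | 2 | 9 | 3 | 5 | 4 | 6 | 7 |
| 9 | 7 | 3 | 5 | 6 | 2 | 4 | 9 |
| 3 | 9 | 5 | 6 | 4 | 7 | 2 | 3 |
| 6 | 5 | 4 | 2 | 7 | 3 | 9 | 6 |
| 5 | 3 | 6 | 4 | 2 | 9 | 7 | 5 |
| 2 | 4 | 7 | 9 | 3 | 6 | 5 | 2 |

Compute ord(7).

7

The identity element is 2 (its row matches the header).
7^1 = 7
7^2 = 7·7 = 9
7^3 = 9·7 = 3
7^4 = 3·7 = 5
7^5 = 5·7 = 6
7^6 = 6·7 = 4
7^7 = 4·7 = 2
The first power of 7 equal to the identity is 7^7, so ord(7) = 7.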